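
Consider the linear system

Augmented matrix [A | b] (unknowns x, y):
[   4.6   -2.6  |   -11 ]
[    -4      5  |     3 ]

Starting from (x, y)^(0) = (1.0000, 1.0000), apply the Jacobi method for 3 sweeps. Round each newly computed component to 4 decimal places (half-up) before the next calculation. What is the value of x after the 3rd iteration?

-2.8779

Iteration 1:
  x = (-11 - (-2.6)·1.0000) / (4.6) = -1.8261
  y = (3 - (-4)·1.0000) / (5) = 1.4000
Iteration 2:
  x = (-11 - (-2.6)·1.4000) / (4.6) = -1.6000
  y = (3 - (-4)·-1.8261) / (5) = -0.8609
Iteration 3:
  x = (-11 - (-2.6)·-0.8609) / (4.6) = -2.8779
  y = (3 - (-4)·-1.6000) / (5) = -0.6800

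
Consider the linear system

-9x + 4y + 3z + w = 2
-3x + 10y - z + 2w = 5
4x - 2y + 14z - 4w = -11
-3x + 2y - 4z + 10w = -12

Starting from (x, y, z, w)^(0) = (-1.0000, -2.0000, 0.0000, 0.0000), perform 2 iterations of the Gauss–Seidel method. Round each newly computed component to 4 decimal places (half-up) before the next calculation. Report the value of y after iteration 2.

Iteration 1:
  x = (2 - (4)·-2.0000 - (3)·0.0000 - (1)·0.0000) / (-9) = -1.1111
  y = (5 - (-3)·-1.1111 - (-1)·0.0000 - (2)·0.0000) / (10) = 0.1667
  z = (-11 - (4)·-1.1111 - (-2)·0.1667 - (-4)·0.0000) / (14) = -0.4444
  w = (-12 - (-3)·-1.1111 - (2)·0.1667 - (-4)·-0.4444) / (10) = -1.7444
Iteration 2:
  x = (2 - (4)·0.1667 - (3)·-0.4444 - (1)·-1.7444) / (-9) = -0.4901
  y = (5 - (-3)·-0.4901 - (-1)·-0.4444 - (2)·-1.7444) / (10) = 0.6574
  z = (-11 - (4)·-0.4901 - (-2)·0.6574 - (-4)·-1.7444) / (14) = -1.0502
  w = (-12 - (-3)·-0.4901 - (2)·0.6574 - (-4)·-1.0502) / (10) = -1.8986

0.6574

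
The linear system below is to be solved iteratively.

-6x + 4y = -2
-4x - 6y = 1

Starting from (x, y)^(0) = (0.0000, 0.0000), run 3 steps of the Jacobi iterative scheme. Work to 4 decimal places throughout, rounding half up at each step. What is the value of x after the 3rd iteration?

0.0741

Iteration 1:
  x = (-2 - (4)·0.0000) / (-6) = 0.3333
  y = (1 - (-4)·0.0000) / (-6) = -0.1667
Iteration 2:
  x = (-2 - (4)·-0.1667) / (-6) = 0.2222
  y = (1 - (-4)·0.3333) / (-6) = -0.3889
Iteration 3:
  x = (-2 - (4)·-0.3889) / (-6) = 0.0741
  y = (1 - (-4)·0.2222) / (-6) = -0.3148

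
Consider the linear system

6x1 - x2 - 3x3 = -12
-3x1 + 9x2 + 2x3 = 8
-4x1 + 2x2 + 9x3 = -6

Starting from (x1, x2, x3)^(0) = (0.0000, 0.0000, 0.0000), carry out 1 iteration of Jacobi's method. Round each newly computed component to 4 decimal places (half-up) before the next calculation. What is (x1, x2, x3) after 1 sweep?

Iteration 1:
  x1 = (-12 - (-1)·0.0000 - (-3)·0.0000) / (6) = -2.0000
  x2 = (8 - (-3)·0.0000 - (2)·0.0000) / (9) = 0.8889
  x3 = (-6 - (-4)·0.0000 - (2)·0.0000) / (9) = -0.6667

(-2.0000, 0.8889, -0.6667)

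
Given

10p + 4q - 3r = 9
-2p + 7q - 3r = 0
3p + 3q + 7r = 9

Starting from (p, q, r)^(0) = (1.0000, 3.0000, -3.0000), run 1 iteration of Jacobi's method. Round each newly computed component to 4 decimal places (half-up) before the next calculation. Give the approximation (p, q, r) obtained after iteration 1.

Iteration 1:
  p = (9 - (4)·3.0000 - (-3)·-3.0000) / (10) = -1.2000
  q = (0 - (-2)·1.0000 - (-3)·-3.0000) / (7) = -1.0000
  r = (9 - (3)·1.0000 - (3)·3.0000) / (7) = -0.4286

(-1.2000, -1.0000, -0.4286)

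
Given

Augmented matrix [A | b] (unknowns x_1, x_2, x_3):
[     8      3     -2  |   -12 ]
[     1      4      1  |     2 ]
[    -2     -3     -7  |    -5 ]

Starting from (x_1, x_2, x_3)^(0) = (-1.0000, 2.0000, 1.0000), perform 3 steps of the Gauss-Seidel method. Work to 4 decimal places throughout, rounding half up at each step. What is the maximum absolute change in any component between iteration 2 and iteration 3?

Iteration 1:
  x_1 = (-12 - (3)·2.0000 - (-2)·1.0000) / (8) = -2.0000
  x_2 = (2 - (1)·-2.0000 - (1)·1.0000) / (4) = 0.7500
  x_3 = (-5 - (-2)·-2.0000 - (-3)·0.7500) / (-7) = 0.9643
Iteration 2:
  x_1 = (-12 - (3)·0.7500 - (-2)·0.9643) / (8) = -1.5402
  x_2 = (2 - (1)·-1.5402 - (1)·0.9643) / (4) = 0.6440
  x_3 = (-5 - (-2)·-1.5402 - (-3)·0.6440) / (-7) = 0.8783
Iteration 3:
  x_1 = (-12 - (3)·0.6440 - (-2)·0.8783) / (8) = -1.5219
  x_2 = (2 - (1)·-1.5219 - (1)·0.8783) / (4) = 0.6609
  x_3 = (-5 - (-2)·-1.5219 - (-3)·0.6609) / (-7) = 0.8659
Change: (0.0183, 0.0169, -0.0124) → max |·| = 0.0183

0.0183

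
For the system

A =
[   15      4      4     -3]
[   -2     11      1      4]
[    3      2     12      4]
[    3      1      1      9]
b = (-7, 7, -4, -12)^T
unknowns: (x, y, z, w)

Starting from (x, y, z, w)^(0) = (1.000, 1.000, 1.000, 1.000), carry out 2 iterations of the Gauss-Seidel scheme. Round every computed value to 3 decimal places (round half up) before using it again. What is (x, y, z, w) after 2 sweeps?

(-0.554, 0.949, -0.014, -1.253)

Iteration 1:
  x = (-7 - (4)·1.000 - (4)·1.000 - (-3)·1.000) / (15) = -0.800
  y = (7 - (-2)·-0.800 - (1)·1.000 - (4)·1.000) / (11) = 0.036
  z = (-4 - (3)·-0.800 - (2)·0.036 - (4)·1.000) / (12) = -0.473
  w = (-12 - (3)·-0.800 - (1)·0.036 - (1)·-0.473) / (9) = -1.018
Iteration 2:
  x = (-7 - (4)·0.036 - (4)·-0.473 - (-3)·-1.018) / (15) = -0.554
  y = (7 - (-2)·-0.554 - (1)·-0.473 - (4)·-1.018) / (11) = 0.949
  z = (-4 - (3)·-0.554 - (2)·0.949 - (4)·-1.018) / (12) = -0.014
  w = (-12 - (3)·-0.554 - (1)·0.949 - (1)·-0.014) / (9) = -1.253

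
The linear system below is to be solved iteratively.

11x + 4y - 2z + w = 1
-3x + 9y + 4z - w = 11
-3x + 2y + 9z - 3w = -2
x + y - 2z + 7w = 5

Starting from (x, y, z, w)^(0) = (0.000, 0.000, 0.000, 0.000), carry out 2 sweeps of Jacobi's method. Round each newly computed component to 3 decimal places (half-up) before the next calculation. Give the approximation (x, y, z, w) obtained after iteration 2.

(-0.459, 1.431, -0.225, 0.463)

Iteration 1:
  x = (1 - (4)·0.000 - (-2)·0.000 - (1)·0.000) / (11) = 0.091
  y = (11 - (-3)·0.000 - (4)·0.000 - (-1)·0.000) / (9) = 1.222
  z = (-2 - (-3)·0.000 - (2)·0.000 - (-3)·0.000) / (9) = -0.222
  w = (5 - (1)·0.000 - (1)·0.000 - (-2)·0.000) / (7) = 0.714
Iteration 2:
  x = (1 - (4)·1.222 - (-2)·-0.222 - (1)·0.714) / (11) = -0.459
  y = (11 - (-3)·0.091 - (4)·-0.222 - (-1)·0.714) / (9) = 1.431
  z = (-2 - (-3)·0.091 - (2)·1.222 - (-3)·0.714) / (9) = -0.225
  w = (5 - (1)·0.091 - (1)·1.222 - (-2)·-0.222) / (7) = 0.463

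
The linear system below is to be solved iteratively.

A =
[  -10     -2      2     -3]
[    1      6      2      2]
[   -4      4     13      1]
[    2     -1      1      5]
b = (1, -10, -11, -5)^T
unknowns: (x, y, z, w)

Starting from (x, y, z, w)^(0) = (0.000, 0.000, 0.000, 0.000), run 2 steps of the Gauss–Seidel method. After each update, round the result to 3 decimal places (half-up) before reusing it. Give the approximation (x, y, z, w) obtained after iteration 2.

Iteration 1:
  x = (1 - (-2)·0.000 - (2)·0.000 - (-3)·0.000) / (-10) = -0.100
  y = (-10 - (1)·-0.100 - (2)·0.000 - (2)·0.000) / (6) = -1.650
  z = (-11 - (-4)·-0.100 - (4)·-1.650 - (1)·0.000) / (13) = -0.369
  w = (-5 - (2)·-0.100 - (-1)·-1.650 - (1)·-0.369) / (5) = -1.216
Iteration 2:
  x = (1 - (-2)·-1.650 - (2)·-0.369 - (-3)·-1.216) / (-10) = 0.521
  y = (-10 - (1)·0.521 - (2)·-0.369 - (2)·-1.216) / (6) = -1.225
  z = (-11 - (-4)·0.521 - (4)·-1.225 - (1)·-1.216) / (13) = -0.215
  w = (-5 - (2)·0.521 - (-1)·-1.225 - (1)·-0.215) / (5) = -1.410

(0.521, -1.225, -0.215, -1.410)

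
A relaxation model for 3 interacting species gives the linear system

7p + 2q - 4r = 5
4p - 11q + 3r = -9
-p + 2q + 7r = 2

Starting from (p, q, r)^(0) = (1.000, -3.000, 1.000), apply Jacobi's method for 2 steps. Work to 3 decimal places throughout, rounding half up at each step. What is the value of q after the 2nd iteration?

1.948

Iteration 1:
  p = (5 - (2)·-3.000 - (-4)·1.000) / (7) = 2.143
  q = (-9 - (4)·1.000 - (3)·1.000) / (-11) = 1.455
  r = (2 - (-1)·1.000 - (2)·-3.000) / (7) = 1.286
Iteration 2:
  p = (5 - (2)·1.455 - (-4)·1.286) / (7) = 1.033
  q = (-9 - (4)·2.143 - (3)·1.286) / (-11) = 1.948
  r = (2 - (-1)·2.143 - (2)·1.455) / (7) = 0.176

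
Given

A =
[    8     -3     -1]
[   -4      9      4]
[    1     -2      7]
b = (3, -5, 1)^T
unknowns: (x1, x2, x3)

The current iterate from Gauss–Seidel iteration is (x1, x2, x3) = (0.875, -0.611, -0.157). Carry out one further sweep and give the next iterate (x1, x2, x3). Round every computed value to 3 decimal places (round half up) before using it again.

(0.126, -0.430, 0.002)

One sweep:
  x1 = (3 - (-3)·-0.611 - (-1)·-0.157) / (8) = 0.126
  x2 = (-5 - (-4)·0.126 - (4)·-0.157) / (9) = -0.430
  x3 = (1 - (1)·0.126 - (-2)·-0.430) / (7) = 0.002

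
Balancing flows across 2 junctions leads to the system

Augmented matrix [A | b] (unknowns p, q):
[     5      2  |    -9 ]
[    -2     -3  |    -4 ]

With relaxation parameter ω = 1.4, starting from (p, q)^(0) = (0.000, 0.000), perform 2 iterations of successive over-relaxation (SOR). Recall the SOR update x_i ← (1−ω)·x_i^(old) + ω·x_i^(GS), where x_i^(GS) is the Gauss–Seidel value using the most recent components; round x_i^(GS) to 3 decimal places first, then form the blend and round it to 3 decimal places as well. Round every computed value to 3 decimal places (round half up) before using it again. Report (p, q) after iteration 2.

Iteration 1:
  p: GS value = (-9 - (2)·0.000) / (5) = -1.800;  p ← (1−ω)·0.000 + ω·-1.800 = -2.520
  q: GS value = (-4 - (-2)·-2.520) / (-3) = 3.013;  q ← (1−ω)·0.000 + ω·3.013 = 4.218
Iteration 2:
  p: GS value = (-9 - (2)·4.218) / (5) = -3.487;  p ← (1−ω)·-2.520 + ω·-3.487 = -3.874
  q: GS value = (-4 - (-2)·-3.874) / (-3) = 3.916;  q ← (1−ω)·4.218 + ω·3.916 = 3.795

(-3.874, 3.795)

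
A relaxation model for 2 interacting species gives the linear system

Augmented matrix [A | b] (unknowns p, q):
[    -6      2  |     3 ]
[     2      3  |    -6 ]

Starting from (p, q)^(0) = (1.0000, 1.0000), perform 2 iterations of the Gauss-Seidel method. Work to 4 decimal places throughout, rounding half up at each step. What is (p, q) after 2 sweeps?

Iteration 1:
  p = (3 - (2)·1.0000) / (-6) = -0.1667
  q = (-6 - (2)·-0.1667) / (3) = -1.8889
Iteration 2:
  p = (3 - (2)·-1.8889) / (-6) = -1.1296
  q = (-6 - (2)·-1.1296) / (3) = -1.2469

(-1.1296, -1.2469)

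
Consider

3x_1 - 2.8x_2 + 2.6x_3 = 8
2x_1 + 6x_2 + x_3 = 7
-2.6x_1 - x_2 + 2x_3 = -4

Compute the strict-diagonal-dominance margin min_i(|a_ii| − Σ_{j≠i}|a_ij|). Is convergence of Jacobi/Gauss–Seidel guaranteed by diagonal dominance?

row 1: |3| − (2.8+2.6) = -2.4
row 2: |6| − (2+1) = 3
row 3: |2| − (2.6+1) = -1.6
minimum over rows = -2.4 → not strictly diagonally dominant

-2.4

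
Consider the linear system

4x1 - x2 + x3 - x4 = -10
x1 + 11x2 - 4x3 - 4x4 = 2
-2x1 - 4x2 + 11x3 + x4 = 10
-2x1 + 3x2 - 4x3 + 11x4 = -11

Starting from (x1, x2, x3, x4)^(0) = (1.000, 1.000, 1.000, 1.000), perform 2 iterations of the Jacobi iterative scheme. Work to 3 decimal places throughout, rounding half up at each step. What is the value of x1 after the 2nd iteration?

Iteration 1:
  x1 = (-10 - (-1)·1.000 - (1)·1.000 - (-1)·1.000) / (4) = -2.250
  x2 = (2 - (1)·1.000 - (-4)·1.000 - (-4)·1.000) / (11) = 0.818
  x3 = (10 - (-2)·1.000 - (-4)·1.000 - (1)·1.000) / (11) = 1.364
  x4 = (-11 - (-2)·1.000 - (3)·1.000 - (-4)·1.000) / (11) = -0.727
Iteration 2:
  x1 = (-10 - (-1)·0.818 - (1)·1.364 - (-1)·-0.727) / (4) = -2.818
  x2 = (2 - (1)·-2.250 - (-4)·1.364 - (-4)·-0.727) / (11) = 0.618
  x3 = (10 - (-2)·-2.250 - (-4)·0.818 - (1)·-0.727) / (11) = 0.864
  x4 = (-11 - (-2)·-2.250 - (3)·0.818 - (-4)·1.364) / (11) = -1.136

-2.818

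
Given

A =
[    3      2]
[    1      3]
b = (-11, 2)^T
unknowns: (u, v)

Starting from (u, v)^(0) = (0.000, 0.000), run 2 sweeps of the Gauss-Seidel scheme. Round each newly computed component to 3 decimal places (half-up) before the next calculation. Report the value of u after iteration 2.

Iteration 1:
  u = (-11 - (2)·0.000) / (3) = -3.667
  v = (2 - (1)·-3.667) / (3) = 1.889
Iteration 2:
  u = (-11 - (2)·1.889) / (3) = -4.926
  v = (2 - (1)·-4.926) / (3) = 2.309

-4.926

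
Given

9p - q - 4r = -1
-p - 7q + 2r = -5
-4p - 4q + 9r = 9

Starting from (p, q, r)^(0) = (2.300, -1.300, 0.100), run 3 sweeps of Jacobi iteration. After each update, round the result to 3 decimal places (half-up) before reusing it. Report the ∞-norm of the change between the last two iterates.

0.681

Iteration 1:
  p = (-1 - (-1)·-1.300 - (-4)·0.100) / (9) = -0.211
  q = (-5 - (-1)·2.300 - (2)·0.100) / (-7) = 0.414
  r = (9 - (-4)·2.300 - (-4)·-1.300) / (9) = 1.444
Iteration 2:
  p = (-1 - (-1)·0.414 - (-4)·1.444) / (9) = 0.577
  q = (-5 - (-1)·-0.211 - (2)·1.444) / (-7) = 1.157
  r = (9 - (-4)·-0.211 - (-4)·0.414) / (9) = 1.090
Iteration 3:
  p = (-1 - (-1)·1.157 - (-4)·1.090) / (9) = 0.502
  q = (-5 - (-1)·0.577 - (2)·1.090) / (-7) = 0.943
  r = (9 - (-4)·0.577 - (-4)·1.157) / (9) = 1.771
Change: (-0.075, -0.214, 0.681) → max |·| = 0.681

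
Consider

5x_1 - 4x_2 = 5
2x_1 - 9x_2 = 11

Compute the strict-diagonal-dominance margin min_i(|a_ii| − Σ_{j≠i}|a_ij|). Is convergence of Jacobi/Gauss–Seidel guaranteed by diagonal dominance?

row 1: |5| − (4) = 1
row 2: |-9| − (2) = 7
minimum over rows = 1 → strictly diagonally dominant (convergence guaranteed)

1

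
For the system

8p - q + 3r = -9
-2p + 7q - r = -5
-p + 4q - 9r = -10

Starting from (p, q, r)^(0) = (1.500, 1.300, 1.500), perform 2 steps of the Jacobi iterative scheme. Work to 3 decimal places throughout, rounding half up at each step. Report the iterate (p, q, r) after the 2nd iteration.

Iteration 1:
  p = (-9 - (-1)·1.300 - (3)·1.500) / (8) = -1.525
  q = (-5 - (-2)·1.500 - (-1)·1.500) / (7) = -0.071
  r = (-10 - (-1)·1.500 - (4)·1.300) / (-9) = 1.522
Iteration 2:
  p = (-9 - (-1)·-0.071 - (3)·1.522) / (8) = -1.705
  q = (-5 - (-2)·-1.525 - (-1)·1.522) / (7) = -0.933
  r = (-10 - (-1)·-1.525 - (4)·-0.071) / (-9) = 1.249

(-1.705, -0.933, 1.249)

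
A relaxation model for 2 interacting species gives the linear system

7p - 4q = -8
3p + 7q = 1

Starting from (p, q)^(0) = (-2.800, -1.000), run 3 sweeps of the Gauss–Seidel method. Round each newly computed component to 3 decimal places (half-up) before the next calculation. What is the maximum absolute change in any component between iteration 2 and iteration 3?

Iteration 1:
  p = (-8 - (-4)·-1.000) / (7) = -1.714
  q = (1 - (3)·-1.714) / (7) = 0.877
Iteration 2:
  p = (-8 - (-4)·0.877) / (7) = -0.642
  q = (1 - (3)·-0.642) / (7) = 0.418
Iteration 3:
  p = (-8 - (-4)·0.418) / (7) = -0.904
  q = (1 - (3)·-0.904) / (7) = 0.530
Change: (-0.262, 0.112) → max |·| = 0.262

0.262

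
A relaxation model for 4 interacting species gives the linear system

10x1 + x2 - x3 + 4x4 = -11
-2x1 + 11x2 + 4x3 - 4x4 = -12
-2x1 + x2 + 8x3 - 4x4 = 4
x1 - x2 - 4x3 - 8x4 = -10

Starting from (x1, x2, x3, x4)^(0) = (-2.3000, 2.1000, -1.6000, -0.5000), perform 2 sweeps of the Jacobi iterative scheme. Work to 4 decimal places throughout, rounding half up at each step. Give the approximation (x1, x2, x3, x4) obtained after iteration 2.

Iteration 1:
  x1 = (-11 - (1)·2.1000 - (-1)·-1.6000 - (4)·-0.5000) / (10) = -1.2700
  x2 = (-12 - (-2)·-2.3000 - (4)·-1.6000 - (-4)·-0.5000) / (11) = -1.1091
  x3 = (4 - (-2)·-2.3000 - (1)·2.1000 - (-4)·-0.5000) / (8) = -0.5875
  x4 = (-10 - (1)·-2.3000 - (-1)·2.1000 - (-4)·-1.6000) / (-8) = 1.5000
Iteration 2:
  x1 = (-11 - (1)·-1.1091 - (-1)·-0.5875 - (4)·1.5000) / (10) = -1.6478
  x2 = (-12 - (-2)·-1.2700 - (4)·-0.5875 - (-4)·1.5000) / (11) = -0.5627
  x3 = (4 - (-2)·-1.2700 - (1)·-1.1091 - (-4)·1.5000) / (8) = 1.0711
  x4 = (-10 - (1)·-1.2700 - (-1)·-1.1091 - (-4)·-0.5875) / (-8) = 1.5236

(-1.6478, -0.5627, 1.0711, 1.5236)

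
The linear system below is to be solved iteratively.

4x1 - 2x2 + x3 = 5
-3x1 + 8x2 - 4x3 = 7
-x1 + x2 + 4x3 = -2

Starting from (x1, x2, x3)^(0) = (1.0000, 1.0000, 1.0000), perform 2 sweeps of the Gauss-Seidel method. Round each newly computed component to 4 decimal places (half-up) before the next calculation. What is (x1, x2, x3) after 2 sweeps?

(2.3711, 1.4595, -0.2721)

Iteration 1:
  x1 = (5 - (-2)·1.0000 - (1)·1.0000) / (4) = 1.5000
  x2 = (7 - (-3)·1.5000 - (-4)·1.0000) / (8) = 1.9375
  x3 = (-2 - (-1)·1.5000 - (1)·1.9375) / (4) = -0.6094
Iteration 2:
  x1 = (5 - (-2)·1.9375 - (1)·-0.6094) / (4) = 2.3711
  x2 = (7 - (-3)·2.3711 - (-4)·-0.6094) / (8) = 1.4595
  x3 = (-2 - (-1)·2.3711 - (1)·1.4595) / (4) = -0.2721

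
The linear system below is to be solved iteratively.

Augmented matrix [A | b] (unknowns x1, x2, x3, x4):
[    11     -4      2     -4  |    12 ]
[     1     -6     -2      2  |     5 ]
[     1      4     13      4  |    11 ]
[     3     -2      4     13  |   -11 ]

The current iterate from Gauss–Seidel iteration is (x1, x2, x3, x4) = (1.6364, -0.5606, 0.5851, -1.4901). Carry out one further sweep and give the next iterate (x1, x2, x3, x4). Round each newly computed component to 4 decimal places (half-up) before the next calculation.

(0.2388, -1.4853, 1.7433, -1.6662)

One sweep:
  x1 = (12 - (-4)·-0.5606 - (2)·0.5851 - (-4)·-1.4901) / (11) = 0.2388
  x2 = (5 - (1)·0.2388 - (-2)·0.5851 - (2)·-1.4901) / (-6) = -1.4853
  x3 = (11 - (1)·0.2388 - (4)·-1.4853 - (4)·-1.4901) / (13) = 1.7433
  x4 = (-11 - (3)·0.2388 - (-2)·-1.4853 - (4)·1.7433) / (13) = -1.6662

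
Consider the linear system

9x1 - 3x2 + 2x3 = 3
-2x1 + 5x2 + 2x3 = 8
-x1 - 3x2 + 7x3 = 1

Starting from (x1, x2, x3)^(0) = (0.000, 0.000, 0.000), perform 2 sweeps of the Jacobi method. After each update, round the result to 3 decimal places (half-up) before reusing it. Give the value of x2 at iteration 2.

Iteration 1:
  x1 = (3 - (-3)·0.000 - (2)·0.000) / (9) = 0.333
  x2 = (8 - (-2)·0.000 - (2)·0.000) / (5) = 1.600
  x3 = (1 - (-1)·0.000 - (-3)·0.000) / (7) = 0.143
Iteration 2:
  x1 = (3 - (-3)·1.600 - (2)·0.143) / (9) = 0.835
  x2 = (8 - (-2)·0.333 - (2)·0.143) / (5) = 1.676
  x3 = (1 - (-1)·0.333 - (-3)·1.600) / (7) = 0.876

1.676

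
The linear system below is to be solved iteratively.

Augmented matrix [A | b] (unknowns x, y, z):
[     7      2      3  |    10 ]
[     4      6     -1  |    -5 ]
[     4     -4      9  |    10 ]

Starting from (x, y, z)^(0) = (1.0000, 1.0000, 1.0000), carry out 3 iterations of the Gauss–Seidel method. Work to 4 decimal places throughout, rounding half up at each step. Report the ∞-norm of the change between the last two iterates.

Iteration 1:
  x = (10 - (2)·1.0000 - (3)·1.0000) / (7) = 0.7143
  y = (-5 - (4)·0.7143 - (-1)·1.0000) / (6) = -1.1429
  z = (10 - (4)·0.7143 - (-4)·-1.1429) / (9) = 0.2857
Iteration 2:
  x = (10 - (2)·-1.1429 - (3)·0.2857) / (7) = 1.6327
  y = (-5 - (4)·1.6327 - (-1)·0.2857) / (6) = -1.8742
  z = (10 - (4)·1.6327 - (-4)·-1.8742) / (9) = -0.4475
Iteration 3:
  x = (10 - (2)·-1.8742 - (3)·-0.4475) / (7) = 2.1558
  y = (-5 - (4)·2.1558 - (-1)·-0.4475) / (6) = -2.3451
  z = (10 - (4)·2.1558 - (-4)·-2.3451) / (9) = -0.8893
Change: (0.5231, -0.4709, -0.4418) → max |·| = 0.5231

0.5231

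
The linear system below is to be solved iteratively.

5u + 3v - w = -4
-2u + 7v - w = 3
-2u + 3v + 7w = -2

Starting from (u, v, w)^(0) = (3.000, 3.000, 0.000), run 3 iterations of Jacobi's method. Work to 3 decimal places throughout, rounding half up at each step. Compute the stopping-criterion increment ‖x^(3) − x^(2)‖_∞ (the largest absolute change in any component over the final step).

0.983

Iteration 1:
  u = (-4 - (3)·3.000 - (-1)·0.000) / (5) = -2.600
  v = (3 - (-2)·3.000 - (-1)·0.000) / (7) = 1.286
  w = (-2 - (-2)·3.000 - (3)·3.000) / (7) = -0.714
Iteration 2:
  u = (-4 - (3)·1.286 - (-1)·-0.714) / (5) = -1.714
  v = (3 - (-2)·-2.600 - (-1)·-0.714) / (7) = -0.416
  w = (-2 - (-2)·-2.600 - (3)·1.286) / (7) = -1.580
Iteration 3:
  u = (-4 - (3)·-0.416 - (-1)·-1.580) / (5) = -0.866
  v = (3 - (-2)·-1.714 - (-1)·-1.580) / (7) = -0.287
  w = (-2 - (-2)·-1.714 - (3)·-0.416) / (7) = -0.597
Change: (0.848, 0.129, 0.983) → max |·| = 0.983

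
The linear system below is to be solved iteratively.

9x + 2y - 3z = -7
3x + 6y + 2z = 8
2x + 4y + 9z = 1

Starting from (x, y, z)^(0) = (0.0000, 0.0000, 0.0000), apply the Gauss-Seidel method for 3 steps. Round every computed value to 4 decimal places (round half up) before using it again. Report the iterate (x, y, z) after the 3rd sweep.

(-1.4408, 2.2380, -0.5634)

Iteration 1:
  x = (-7 - (2)·0.0000 - (-3)·0.0000) / (9) = -0.7778
  y = (8 - (3)·-0.7778 - (2)·0.0000) / (6) = 1.7222
  z = (1 - (2)·-0.7778 - (4)·1.7222) / (9) = -0.4815
Iteration 2:
  x = (-7 - (2)·1.7222 - (-3)·-0.4815) / (9) = -1.3210
  y = (8 - (3)·-1.3210 - (2)·-0.4815) / (6) = 2.1543
  z = (1 - (2)·-1.3210 - (4)·2.1543) / (9) = -0.5528
Iteration 3:
  x = (-7 - (2)·2.1543 - (-3)·-0.5528) / (9) = -1.4408
  y = (8 - (3)·-1.4408 - (2)·-0.5528) / (6) = 2.2380
  z = (1 - (2)·-1.4408 - (4)·2.2380) / (9) = -0.5634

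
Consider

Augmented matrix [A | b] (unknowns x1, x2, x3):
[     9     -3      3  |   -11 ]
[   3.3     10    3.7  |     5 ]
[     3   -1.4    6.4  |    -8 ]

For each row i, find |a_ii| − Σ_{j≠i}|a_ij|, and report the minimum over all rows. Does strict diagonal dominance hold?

row 1: |9| − (3+3) = 3
row 2: |10| − (3.3+3.7) = 3
row 3: |6.4| − (3+1.4) = 2
minimum over rows = 2 → strictly diagonally dominant (convergence guaranteed)

2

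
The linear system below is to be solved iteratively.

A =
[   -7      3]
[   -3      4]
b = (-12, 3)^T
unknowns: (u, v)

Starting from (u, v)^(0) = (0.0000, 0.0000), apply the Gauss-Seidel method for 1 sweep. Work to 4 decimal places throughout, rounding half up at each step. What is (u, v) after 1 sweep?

Iteration 1:
  u = (-12 - (3)·0.0000) / (-7) = 1.7143
  v = (3 - (-3)·1.7143) / (4) = 2.0357

(1.7143, 2.0357)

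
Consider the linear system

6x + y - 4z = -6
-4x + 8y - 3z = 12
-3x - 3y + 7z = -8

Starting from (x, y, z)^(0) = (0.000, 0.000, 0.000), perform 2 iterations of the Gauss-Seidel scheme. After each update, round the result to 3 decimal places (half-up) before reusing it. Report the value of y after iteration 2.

0.107

Iteration 1:
  x = (-6 - (1)·0.000 - (-4)·0.000) / (6) = -1.000
  y = (12 - (-4)·-1.000 - (-3)·0.000) / (8) = 1.000
  z = (-8 - (-3)·-1.000 - (-3)·1.000) / (7) = -1.143
Iteration 2:
  x = (-6 - (1)·1.000 - (-4)·-1.143) / (6) = -1.929
  y = (12 - (-4)·-1.929 - (-3)·-1.143) / (8) = 0.107
  z = (-8 - (-3)·-1.929 - (-3)·0.107) / (7) = -1.924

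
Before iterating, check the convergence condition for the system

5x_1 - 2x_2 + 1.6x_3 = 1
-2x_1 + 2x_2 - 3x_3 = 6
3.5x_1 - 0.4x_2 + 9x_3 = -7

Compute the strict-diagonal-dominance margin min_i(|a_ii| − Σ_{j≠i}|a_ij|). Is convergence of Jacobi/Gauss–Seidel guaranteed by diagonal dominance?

row 1: |5| − (2+1.6) = 1.4
row 2: |2| − (2+3) = -3
row 3: |9| − (3.5+0.4) = 5.1
minimum over rows = -3 → not strictly diagonally dominant

-3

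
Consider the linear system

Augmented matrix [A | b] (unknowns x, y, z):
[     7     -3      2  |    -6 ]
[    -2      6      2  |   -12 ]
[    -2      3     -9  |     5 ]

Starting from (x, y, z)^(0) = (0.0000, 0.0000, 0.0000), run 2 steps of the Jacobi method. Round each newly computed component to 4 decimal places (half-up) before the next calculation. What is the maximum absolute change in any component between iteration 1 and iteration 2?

0.6984

Iteration 1:
  x = (-6 - (-3)·0.0000 - (2)·0.0000) / (7) = -0.8571
  y = (-12 - (-2)·0.0000 - (2)·0.0000) / (6) = -2.0000
  z = (5 - (-2)·0.0000 - (3)·0.0000) / (-9) = -0.5556
Iteration 2:
  x = (-6 - (-3)·-2.0000 - (2)·-0.5556) / (7) = -1.5555
  y = (-12 - (-2)·-0.8571 - (2)·-0.5556) / (6) = -2.1005
  z = (5 - (-2)·-0.8571 - (3)·-2.0000) / (-9) = -1.0318
Change: (-0.6984, -0.1005, -0.4762) → max |·| = 0.6984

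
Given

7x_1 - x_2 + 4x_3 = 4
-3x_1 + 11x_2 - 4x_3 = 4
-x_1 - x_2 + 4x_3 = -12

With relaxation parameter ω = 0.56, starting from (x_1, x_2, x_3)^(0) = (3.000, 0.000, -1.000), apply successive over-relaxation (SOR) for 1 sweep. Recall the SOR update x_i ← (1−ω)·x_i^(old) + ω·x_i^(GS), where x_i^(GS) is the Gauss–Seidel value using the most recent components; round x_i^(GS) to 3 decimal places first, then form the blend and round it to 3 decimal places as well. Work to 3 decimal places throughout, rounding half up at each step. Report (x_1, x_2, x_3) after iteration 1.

Iteration 1:
  x_1: GS value = (4 - (-1)·0.000 - (4)·-1.000) / (7) = 1.143;  x_1 ← (1−ω)·3.000 + ω·1.143 = 1.960
  x_2: GS value = (4 - (-3)·1.960 - (-4)·-1.000) / (11) = 0.535;  x_2 ← (1−ω)·0.000 + ω·0.535 = 0.300
  x_3: GS value = (-12 - (-1)·1.960 - (-1)·0.300) / (4) = -2.435;  x_3 ← (1−ω)·-1.000 + ω·-2.435 = -1.804

(1.960, 0.300, -1.804)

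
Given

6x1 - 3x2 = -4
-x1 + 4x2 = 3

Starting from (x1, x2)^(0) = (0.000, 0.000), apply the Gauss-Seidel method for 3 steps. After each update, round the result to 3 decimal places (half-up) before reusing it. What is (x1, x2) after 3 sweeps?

Iteration 1:
  x1 = (-4 - (-3)·0.000) / (6) = -0.667
  x2 = (3 - (-1)·-0.667) / (4) = 0.583
Iteration 2:
  x1 = (-4 - (-3)·0.583) / (6) = -0.375
  x2 = (3 - (-1)·-0.375) / (4) = 0.656
Iteration 3:
  x1 = (-4 - (-3)·0.656) / (6) = -0.339
  x2 = (3 - (-1)·-0.339) / (4) = 0.665

(-0.339, 0.665)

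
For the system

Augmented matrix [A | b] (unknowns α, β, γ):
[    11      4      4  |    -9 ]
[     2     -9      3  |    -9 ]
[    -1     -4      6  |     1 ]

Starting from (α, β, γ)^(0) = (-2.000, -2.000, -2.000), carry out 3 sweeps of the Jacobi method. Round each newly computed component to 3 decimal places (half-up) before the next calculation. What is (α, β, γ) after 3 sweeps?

Iteration 1:
  α = (-9 - (4)·-2.000 - (4)·-2.000) / (11) = 0.636
  β = (-9 - (2)·-2.000 - (3)·-2.000) / (-9) = -0.111
  γ = (1 - (-1)·-2.000 - (-4)·-2.000) / (6) = -1.500
Iteration 2:
  α = (-9 - (4)·-0.111 - (4)·-1.500) / (11) = -0.232
  β = (-9 - (2)·0.636 - (3)·-1.500) / (-9) = 0.641
  γ = (1 - (-1)·0.636 - (-4)·-0.111) / (6) = 0.199
Iteration 3:
  α = (-9 - (4)·0.641 - (4)·0.199) / (11) = -1.124
  β = (-9 - (2)·-0.232 - (3)·0.199) / (-9) = 1.015
  γ = (1 - (-1)·-0.232 - (-4)·0.641) / (6) = 0.555

(-1.124, 1.015, 0.555)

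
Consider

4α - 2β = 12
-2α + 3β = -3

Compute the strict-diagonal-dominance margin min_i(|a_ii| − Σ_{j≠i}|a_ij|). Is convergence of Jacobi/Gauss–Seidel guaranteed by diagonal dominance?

row 1: |4| − (2) = 2
row 2: |3| − (2) = 1
minimum over rows = 1 → strictly diagonally dominant (convergence guaranteed)

1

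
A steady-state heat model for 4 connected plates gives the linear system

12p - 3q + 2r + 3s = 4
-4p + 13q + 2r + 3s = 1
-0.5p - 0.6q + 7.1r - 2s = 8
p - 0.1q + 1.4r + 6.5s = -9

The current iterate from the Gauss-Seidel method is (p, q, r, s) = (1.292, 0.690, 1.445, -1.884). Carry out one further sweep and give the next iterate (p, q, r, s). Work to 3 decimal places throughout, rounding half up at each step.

One sweep:
  p = (4 - (-3)·0.690 - (2)·1.445 - (3)·-1.884) / (12) = 0.736
  q = (1 - (-4)·0.736 - (2)·1.445 - (3)·-1.884) / (13) = 0.516
  r = (8 - (-0.5)·0.736 - (-0.6)·0.516 - (-2)·-1.884) / (7.1) = 0.691
  s = (-9 - (1)·0.736 - (-0.1)·0.516 - (1.4)·0.691) / (6.5) = -1.639

(0.736, 0.516, 0.691, -1.639)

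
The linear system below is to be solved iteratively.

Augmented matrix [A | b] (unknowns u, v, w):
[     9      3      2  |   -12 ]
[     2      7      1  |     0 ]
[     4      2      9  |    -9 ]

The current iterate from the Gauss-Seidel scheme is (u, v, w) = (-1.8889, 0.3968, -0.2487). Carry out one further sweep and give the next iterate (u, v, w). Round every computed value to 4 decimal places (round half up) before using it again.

One sweep:
  u = (-12 - (3)·0.3968 - (2)·-0.2487) / (9) = -1.4103
  v = (0 - (2)·-1.4103 - (1)·-0.2487) / (7) = 0.4385
  w = (-9 - (4)·-1.4103 - (2)·0.4385) / (9) = -0.4706

(-1.4103, 0.4385, -0.4706)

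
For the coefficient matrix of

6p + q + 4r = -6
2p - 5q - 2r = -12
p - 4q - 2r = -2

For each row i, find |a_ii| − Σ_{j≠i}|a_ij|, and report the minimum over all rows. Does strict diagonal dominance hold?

row 1: |6| − (1+4) = 1
row 2: |-5| − (2+2) = 1
row 3: |-2| − (1+4) = -3
minimum over rows = -3 → not strictly diagonally dominant

-3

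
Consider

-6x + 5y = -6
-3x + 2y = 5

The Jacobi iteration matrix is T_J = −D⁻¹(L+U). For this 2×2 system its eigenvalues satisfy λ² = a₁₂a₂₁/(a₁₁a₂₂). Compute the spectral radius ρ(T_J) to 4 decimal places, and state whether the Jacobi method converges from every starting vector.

1.1180

a₁₂a₂₁/(a₁₁a₂₂) = (5)·(-3) / ((-6)·(2)) = 1.250000
ρ = √|1.250000| = √1.250000 = 1.1180
ρ > 1, so Jacobi diverges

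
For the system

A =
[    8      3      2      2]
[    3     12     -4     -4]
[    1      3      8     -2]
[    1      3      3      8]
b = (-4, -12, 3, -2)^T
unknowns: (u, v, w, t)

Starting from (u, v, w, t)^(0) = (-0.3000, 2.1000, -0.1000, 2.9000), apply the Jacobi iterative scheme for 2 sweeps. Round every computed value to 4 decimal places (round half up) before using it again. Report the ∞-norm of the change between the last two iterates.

1.6375

Iteration 1:
  u = (-4 - (3)·2.1000 - (2)·-0.1000 - (2)·2.9000) / (8) = -1.9875
  v = (-12 - (3)·-0.3000 - (-4)·-0.1000 - (-4)·2.9000) / (12) = 0.0083
  w = (3 - (1)·-0.3000 - (3)·2.1000 - (-2)·2.9000) / (8) = 0.3500
  t = (-2 - (1)·-0.3000 - (3)·2.1000 - (3)·-0.1000) / (8) = -0.9625
Iteration 2:
  u = (-4 - (3)·0.0083 - (2)·0.3500 - (2)·-0.9625) / (8) = -0.3500
  v = (-12 - (3)·-1.9875 - (-4)·0.3500 - (-4)·-0.9625) / (12) = -0.7073
  w = (3 - (1)·-1.9875 - (3)·0.0083 - (-2)·-0.9625) / (8) = 0.3797
  t = (-2 - (1)·-1.9875 - (3)·0.0083 - (3)·0.3500) / (8) = -0.1359
Change: (1.6375, -0.7156, 0.0297, 0.8266) → max |·| = 1.6375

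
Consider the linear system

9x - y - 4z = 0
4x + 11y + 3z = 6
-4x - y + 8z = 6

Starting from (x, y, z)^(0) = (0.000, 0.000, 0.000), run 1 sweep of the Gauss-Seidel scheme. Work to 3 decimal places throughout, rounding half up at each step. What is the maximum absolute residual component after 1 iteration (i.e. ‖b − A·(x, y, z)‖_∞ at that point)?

Iteration 1:
  x = (0 - (-1)·0.000 - (-4)·0.000) / (9) = 0.000
  y = (6 - (4)·0.000 - (3)·0.000) / (11) = 0.545
  z = (6 - (-4)·0.000 - (-1)·0.545) / (8) = 0.818
Residual b − A·x = (3.817, -2.449, 0.001); ∞-norm = 3.817

3.817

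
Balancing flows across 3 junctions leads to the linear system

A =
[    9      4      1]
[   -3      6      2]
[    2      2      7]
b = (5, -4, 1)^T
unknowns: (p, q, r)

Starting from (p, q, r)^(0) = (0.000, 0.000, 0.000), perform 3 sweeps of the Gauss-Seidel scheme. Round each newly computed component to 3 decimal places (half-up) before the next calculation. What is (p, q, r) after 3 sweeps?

Iteration 1:
  p = (5 - (4)·0.000 - (1)·0.000) / (9) = 0.556
  q = (-4 - (-3)·0.556 - (2)·0.000) / (6) = -0.389
  r = (1 - (2)·0.556 - (2)·-0.389) / (7) = 0.095
Iteration 2:
  p = (5 - (4)·-0.389 - (1)·0.095) / (9) = 0.718
  q = (-4 - (-3)·0.718 - (2)·0.095) / (6) = -0.339
  r = (1 - (2)·0.718 - (2)·-0.339) / (7) = 0.035
Iteration 3:
  p = (5 - (4)·-0.339 - (1)·0.035) / (9) = 0.702
  q = (-4 - (-3)·0.702 - (2)·0.035) / (6) = -0.327
  r = (1 - (2)·0.702 - (2)·-0.327) / (7) = 0.036

(0.702, -0.327, 0.036)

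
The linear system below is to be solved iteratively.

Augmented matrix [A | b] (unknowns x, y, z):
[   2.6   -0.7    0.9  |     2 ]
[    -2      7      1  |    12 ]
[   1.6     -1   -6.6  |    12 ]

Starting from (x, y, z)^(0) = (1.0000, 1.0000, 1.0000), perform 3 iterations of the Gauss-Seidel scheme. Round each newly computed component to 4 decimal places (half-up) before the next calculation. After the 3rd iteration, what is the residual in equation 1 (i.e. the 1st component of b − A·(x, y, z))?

Iteration 1:
  x = (2 - (-0.7)·1.0000 - (0.9)·1.0000) / (2.6) = 0.6923
  y = (12 - (-2)·0.6923 - (1)·1.0000) / (7) = 1.7692
  z = (12 - (1.6)·0.6923 - (-1)·1.7692) / (-6.6) = -1.9184
Iteration 2:
  x = (2 - (-0.7)·1.7692 - (0.9)·-1.9184) / (2.6) = 1.9096
  y = (12 - (-2)·1.9096 - (1)·-1.9184) / (7) = 2.5339
  z = (12 - (1.6)·1.9096 - (-1)·2.5339) / (-6.6) = -1.7392
Iteration 3:
  x = (2 - (-0.7)·2.5339 - (0.9)·-1.7392) / (2.6) = 2.0535
  y = (12 - (-2)·2.0535 - (1)·-1.7392) / (7) = 2.5495
  z = (12 - (1.6)·2.0535 - (-1)·2.5495) / (-6.6) = -1.7067
Residual b − A·x = (-0.0184, -0.0328, -0.0003)

-0.0184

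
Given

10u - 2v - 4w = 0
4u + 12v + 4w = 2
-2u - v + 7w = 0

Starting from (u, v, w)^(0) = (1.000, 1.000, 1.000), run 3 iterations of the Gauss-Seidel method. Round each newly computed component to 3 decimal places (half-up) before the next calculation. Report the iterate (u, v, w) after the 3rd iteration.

Iteration 1:
  u = (0 - (-2)·1.000 - (-4)·1.000) / (10) = 0.600
  v = (2 - (4)·0.600 - (4)·1.000) / (12) = -0.367
  w = (0 - (-2)·0.600 - (-1)·-0.367) / (7) = 0.119
Iteration 2:
  u = (0 - (-2)·-0.367 - (-4)·0.119) / (10) = -0.026
  v = (2 - (4)·-0.026 - (4)·0.119) / (12) = 0.136
  w = (0 - (-2)·-0.026 - (-1)·0.136) / (7) = 0.012
Iteration 3:
  u = (0 - (-2)·0.136 - (-4)·0.012) / (10) = 0.032
  v = (2 - (4)·0.032 - (4)·0.012) / (12) = 0.152
  w = (0 - (-2)·0.032 - (-1)·0.152) / (7) = 0.031

(0.032, 0.152, 0.031)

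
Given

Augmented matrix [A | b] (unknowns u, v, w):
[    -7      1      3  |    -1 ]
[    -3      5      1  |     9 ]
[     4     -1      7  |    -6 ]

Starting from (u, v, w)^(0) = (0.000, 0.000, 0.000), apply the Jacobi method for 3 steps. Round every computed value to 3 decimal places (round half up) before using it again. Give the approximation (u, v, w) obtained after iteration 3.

(0.144, 1.956, -0.582)

Iteration 1:
  u = (-1 - (1)·0.000 - (3)·0.000) / (-7) = 0.143
  v = (9 - (-3)·0.000 - (1)·0.000) / (5) = 1.800
  w = (-6 - (4)·0.000 - (-1)·0.000) / (7) = -0.857
Iteration 2:
  u = (-1 - (1)·1.800 - (3)·-0.857) / (-7) = 0.033
  v = (9 - (-3)·0.143 - (1)·-0.857) / (5) = 2.057
  w = (-6 - (4)·0.143 - (-1)·1.800) / (7) = -0.682
Iteration 3:
  u = (-1 - (1)·2.057 - (3)·-0.682) / (-7) = 0.144
  v = (9 - (-3)·0.033 - (1)·-0.682) / (5) = 1.956
  w = (-6 - (4)·0.033 - (-1)·2.057) / (7) = -0.582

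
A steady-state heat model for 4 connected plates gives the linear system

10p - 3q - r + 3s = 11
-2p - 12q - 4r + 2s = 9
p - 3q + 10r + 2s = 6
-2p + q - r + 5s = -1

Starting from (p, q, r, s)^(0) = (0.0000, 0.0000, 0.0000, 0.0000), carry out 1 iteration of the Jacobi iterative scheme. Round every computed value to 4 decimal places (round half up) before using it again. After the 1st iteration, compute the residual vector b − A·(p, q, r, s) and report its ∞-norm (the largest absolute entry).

5.0000

Iteration 1:
  p = (11 - (-3)·0.0000 - (-1)·0.0000 - (3)·0.0000) / (10) = 1.1000
  q = (9 - (-2)·0.0000 - (-4)·0.0000 - (2)·0.0000) / (-12) = -0.7500
  r = (6 - (1)·0.0000 - (-3)·0.0000 - (2)·0.0000) / (10) = 0.6000
  s = (-1 - (-2)·0.0000 - (1)·0.0000 - (-1)·0.0000) / (5) = -0.2000
Residual b − A·x = (-1.0500, 5.0000, -2.9500, 3.5500); ∞-norm = 5.0000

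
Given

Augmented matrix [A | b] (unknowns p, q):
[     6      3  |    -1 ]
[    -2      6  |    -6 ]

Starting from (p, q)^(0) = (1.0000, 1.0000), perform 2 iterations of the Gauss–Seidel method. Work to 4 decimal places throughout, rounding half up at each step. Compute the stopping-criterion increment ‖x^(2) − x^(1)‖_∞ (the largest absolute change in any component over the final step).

Iteration 1:
  p = (-1 - (3)·1.0000) / (6) = -0.6667
  q = (-6 - (-2)·-0.6667) / (6) = -1.2222
Iteration 2:
  p = (-1 - (3)·-1.2222) / (6) = 0.4444
  q = (-6 - (-2)·0.4444) / (6) = -0.8519
Change: (1.1111, 0.3703) → max |·| = 1.1111

1.1111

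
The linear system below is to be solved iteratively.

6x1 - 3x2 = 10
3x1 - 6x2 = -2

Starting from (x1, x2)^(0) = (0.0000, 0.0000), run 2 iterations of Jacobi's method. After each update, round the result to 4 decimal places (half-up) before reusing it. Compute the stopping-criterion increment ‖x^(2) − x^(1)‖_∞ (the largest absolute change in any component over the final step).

0.8334

Iteration 1:
  x1 = (10 - (-3)·0.0000) / (6) = 1.6667
  x2 = (-2 - (3)·0.0000) / (-6) = 0.3333
Iteration 2:
  x1 = (10 - (-3)·0.3333) / (6) = 1.8333
  x2 = (-2 - (3)·1.6667) / (-6) = 1.1667
Change: (0.1666, 0.8334) → max |·| = 0.8334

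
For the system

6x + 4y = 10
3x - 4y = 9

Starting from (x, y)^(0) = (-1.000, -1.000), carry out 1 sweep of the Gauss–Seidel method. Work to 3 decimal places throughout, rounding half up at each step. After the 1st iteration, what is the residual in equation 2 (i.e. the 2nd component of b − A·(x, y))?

0.001

Iteration 1:
  x = (10 - (4)·-1.000) / (6) = 2.333
  y = (9 - (3)·2.333) / (-4) = -0.500
Residual b − A·x = (-1.998, 0.001)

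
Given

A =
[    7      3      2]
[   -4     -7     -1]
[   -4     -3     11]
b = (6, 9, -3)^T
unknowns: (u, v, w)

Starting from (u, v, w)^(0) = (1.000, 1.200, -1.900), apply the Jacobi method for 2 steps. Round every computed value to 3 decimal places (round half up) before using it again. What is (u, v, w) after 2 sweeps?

(1.417, -1.852, -0.383)

Iteration 1:
  u = (6 - (3)·1.200 - (2)·-1.900) / (7) = 0.886
  v = (9 - (-4)·1.000 - (-1)·-1.900) / (-7) = -1.586
  w = (-3 - (-4)·1.000 - (-3)·1.200) / (11) = 0.418
Iteration 2:
  u = (6 - (3)·-1.586 - (2)·0.418) / (7) = 1.417
  v = (9 - (-4)·0.886 - (-1)·0.418) / (-7) = -1.852
  w = (-3 - (-4)·0.886 - (-3)·-1.586) / (11) = -0.383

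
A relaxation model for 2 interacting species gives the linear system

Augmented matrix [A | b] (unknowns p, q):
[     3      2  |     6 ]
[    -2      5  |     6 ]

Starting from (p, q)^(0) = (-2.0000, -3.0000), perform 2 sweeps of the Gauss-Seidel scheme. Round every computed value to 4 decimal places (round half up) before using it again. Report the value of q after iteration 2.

Iteration 1:
  p = (6 - (2)·-3.0000) / (3) = 4.0000
  q = (6 - (-2)·4.0000) / (5) = 2.8000
Iteration 2:
  p = (6 - (2)·2.8000) / (3) = 0.1333
  q = (6 - (-2)·0.1333) / (5) = 1.2533

1.2533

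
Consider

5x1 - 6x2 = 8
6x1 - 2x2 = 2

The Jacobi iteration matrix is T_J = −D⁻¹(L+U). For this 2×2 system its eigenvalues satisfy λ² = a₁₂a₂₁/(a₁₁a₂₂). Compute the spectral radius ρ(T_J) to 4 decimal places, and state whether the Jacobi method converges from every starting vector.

1.8974

a₁₂a₂₁/(a₁₁a₂₂) = (-6)·(6) / ((5)·(-2)) = 3.600000
ρ = √|3.600000| = √3.600000 = 1.8974
ρ > 1, so Jacobi diverges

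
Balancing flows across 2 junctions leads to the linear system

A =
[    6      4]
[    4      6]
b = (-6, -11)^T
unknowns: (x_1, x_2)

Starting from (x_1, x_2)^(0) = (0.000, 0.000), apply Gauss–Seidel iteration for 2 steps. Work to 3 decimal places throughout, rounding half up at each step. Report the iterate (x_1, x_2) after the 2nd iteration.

(-0.222, -1.685)

Iteration 1:
  x_1 = (-6 - (4)·0.000) / (6) = -1.000
  x_2 = (-11 - (4)·-1.000) / (6) = -1.167
Iteration 2:
  x_1 = (-6 - (4)·-1.167) / (6) = -0.222
  x_2 = (-11 - (4)·-0.222) / (6) = -1.685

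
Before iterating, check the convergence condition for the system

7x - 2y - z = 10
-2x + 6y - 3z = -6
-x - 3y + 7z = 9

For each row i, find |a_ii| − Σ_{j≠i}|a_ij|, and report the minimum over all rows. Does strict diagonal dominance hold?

1

row 1: |7| − (2+1) = 4
row 2: |6| − (2+3) = 1
row 3: |7| − (1+3) = 3
minimum over rows = 1 → strictly diagonally dominant (convergence guaranteed)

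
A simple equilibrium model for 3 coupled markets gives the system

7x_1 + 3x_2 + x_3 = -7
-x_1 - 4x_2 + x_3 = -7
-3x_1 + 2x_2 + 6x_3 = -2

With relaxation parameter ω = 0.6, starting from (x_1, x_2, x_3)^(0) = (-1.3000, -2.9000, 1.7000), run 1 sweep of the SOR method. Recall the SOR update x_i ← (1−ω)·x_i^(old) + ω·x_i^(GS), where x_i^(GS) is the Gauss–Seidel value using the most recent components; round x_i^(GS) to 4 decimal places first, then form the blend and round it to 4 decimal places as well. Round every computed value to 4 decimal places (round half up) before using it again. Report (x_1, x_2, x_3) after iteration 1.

(-0.5200, 0.2230, 0.2794)

Iteration 1:
  x_1: GS value = (-7 - (3)·-2.9000 - (1)·1.7000) / (7) = 0.0000;  x_1 ← (1−ω)·-1.3000 + ω·0.0000 = -0.5200
  x_2: GS value = (-7 - (-1)·-0.5200 - (1)·1.7000) / (-4) = 2.3050;  x_2 ← (1−ω)·-2.9000 + ω·2.3050 = 0.2230
  x_3: GS value = (-2 - (-3)·-0.5200 - (2)·0.2230) / (6) = -0.6677;  x_3 ← (1−ω)·1.7000 + ω·-0.6677 = 0.2794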